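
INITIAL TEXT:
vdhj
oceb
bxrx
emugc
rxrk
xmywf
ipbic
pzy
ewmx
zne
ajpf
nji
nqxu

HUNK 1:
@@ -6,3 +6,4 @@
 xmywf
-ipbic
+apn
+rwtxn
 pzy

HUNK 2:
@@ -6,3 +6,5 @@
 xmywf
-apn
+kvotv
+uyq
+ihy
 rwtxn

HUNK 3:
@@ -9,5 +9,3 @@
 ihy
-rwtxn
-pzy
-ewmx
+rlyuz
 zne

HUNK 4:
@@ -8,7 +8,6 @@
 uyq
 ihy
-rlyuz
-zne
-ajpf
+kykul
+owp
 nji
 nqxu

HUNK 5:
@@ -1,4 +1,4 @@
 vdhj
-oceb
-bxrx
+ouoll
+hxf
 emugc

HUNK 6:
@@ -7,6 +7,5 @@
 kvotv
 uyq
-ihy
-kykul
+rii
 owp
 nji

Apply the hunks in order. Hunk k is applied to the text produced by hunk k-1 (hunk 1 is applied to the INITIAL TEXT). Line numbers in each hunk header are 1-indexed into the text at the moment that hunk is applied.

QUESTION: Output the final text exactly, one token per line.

Answer: vdhj
ouoll
hxf
emugc
rxrk
xmywf
kvotv
uyq
rii
owp
nji
nqxu

Derivation:
Hunk 1: at line 6 remove [ipbic] add [apn,rwtxn] -> 14 lines: vdhj oceb bxrx emugc rxrk xmywf apn rwtxn pzy ewmx zne ajpf nji nqxu
Hunk 2: at line 6 remove [apn] add [kvotv,uyq,ihy] -> 16 lines: vdhj oceb bxrx emugc rxrk xmywf kvotv uyq ihy rwtxn pzy ewmx zne ajpf nji nqxu
Hunk 3: at line 9 remove [rwtxn,pzy,ewmx] add [rlyuz] -> 14 lines: vdhj oceb bxrx emugc rxrk xmywf kvotv uyq ihy rlyuz zne ajpf nji nqxu
Hunk 4: at line 8 remove [rlyuz,zne,ajpf] add [kykul,owp] -> 13 lines: vdhj oceb bxrx emugc rxrk xmywf kvotv uyq ihy kykul owp nji nqxu
Hunk 5: at line 1 remove [oceb,bxrx] add [ouoll,hxf] -> 13 lines: vdhj ouoll hxf emugc rxrk xmywf kvotv uyq ihy kykul owp nji nqxu
Hunk 6: at line 7 remove [ihy,kykul] add [rii] -> 12 lines: vdhj ouoll hxf emugc rxrk xmywf kvotv uyq rii owp nji nqxu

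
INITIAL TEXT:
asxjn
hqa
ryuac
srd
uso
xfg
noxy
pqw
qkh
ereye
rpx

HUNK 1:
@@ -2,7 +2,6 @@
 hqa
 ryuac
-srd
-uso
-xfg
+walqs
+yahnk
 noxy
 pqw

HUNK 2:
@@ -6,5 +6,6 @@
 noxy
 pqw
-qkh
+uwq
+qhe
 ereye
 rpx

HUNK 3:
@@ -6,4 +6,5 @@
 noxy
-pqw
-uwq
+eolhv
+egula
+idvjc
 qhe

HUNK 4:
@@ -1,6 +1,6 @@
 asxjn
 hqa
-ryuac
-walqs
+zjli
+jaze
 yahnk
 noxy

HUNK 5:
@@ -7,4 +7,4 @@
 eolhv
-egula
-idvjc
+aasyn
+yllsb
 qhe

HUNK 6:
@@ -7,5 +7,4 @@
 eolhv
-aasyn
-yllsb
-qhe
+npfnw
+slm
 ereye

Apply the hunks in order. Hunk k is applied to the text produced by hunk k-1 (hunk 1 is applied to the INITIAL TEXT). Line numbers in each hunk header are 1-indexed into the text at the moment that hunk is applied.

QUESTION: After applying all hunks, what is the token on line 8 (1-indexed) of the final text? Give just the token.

Hunk 1: at line 2 remove [srd,uso,xfg] add [walqs,yahnk] -> 10 lines: asxjn hqa ryuac walqs yahnk noxy pqw qkh ereye rpx
Hunk 2: at line 6 remove [qkh] add [uwq,qhe] -> 11 lines: asxjn hqa ryuac walqs yahnk noxy pqw uwq qhe ereye rpx
Hunk 3: at line 6 remove [pqw,uwq] add [eolhv,egula,idvjc] -> 12 lines: asxjn hqa ryuac walqs yahnk noxy eolhv egula idvjc qhe ereye rpx
Hunk 4: at line 1 remove [ryuac,walqs] add [zjli,jaze] -> 12 lines: asxjn hqa zjli jaze yahnk noxy eolhv egula idvjc qhe ereye rpx
Hunk 5: at line 7 remove [egula,idvjc] add [aasyn,yllsb] -> 12 lines: asxjn hqa zjli jaze yahnk noxy eolhv aasyn yllsb qhe ereye rpx
Hunk 6: at line 7 remove [aasyn,yllsb,qhe] add [npfnw,slm] -> 11 lines: asxjn hqa zjli jaze yahnk noxy eolhv npfnw slm ereye rpx
Final line 8: npfnw

Answer: npfnw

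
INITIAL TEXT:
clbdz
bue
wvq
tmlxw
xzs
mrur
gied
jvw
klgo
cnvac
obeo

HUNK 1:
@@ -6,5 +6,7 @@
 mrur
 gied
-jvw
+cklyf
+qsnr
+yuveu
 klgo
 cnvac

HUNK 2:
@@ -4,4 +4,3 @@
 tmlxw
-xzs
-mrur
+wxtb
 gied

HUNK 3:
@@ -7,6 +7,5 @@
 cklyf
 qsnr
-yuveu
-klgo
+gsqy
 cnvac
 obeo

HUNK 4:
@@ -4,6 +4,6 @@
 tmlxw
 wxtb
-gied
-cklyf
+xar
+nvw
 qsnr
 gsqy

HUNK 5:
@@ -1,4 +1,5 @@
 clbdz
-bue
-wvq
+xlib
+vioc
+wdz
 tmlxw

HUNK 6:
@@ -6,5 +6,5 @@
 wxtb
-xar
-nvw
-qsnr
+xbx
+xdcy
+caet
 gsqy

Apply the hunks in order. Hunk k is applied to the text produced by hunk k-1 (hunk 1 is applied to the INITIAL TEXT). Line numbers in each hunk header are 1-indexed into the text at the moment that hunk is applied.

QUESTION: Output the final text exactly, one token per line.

Hunk 1: at line 6 remove [jvw] add [cklyf,qsnr,yuveu] -> 13 lines: clbdz bue wvq tmlxw xzs mrur gied cklyf qsnr yuveu klgo cnvac obeo
Hunk 2: at line 4 remove [xzs,mrur] add [wxtb] -> 12 lines: clbdz bue wvq tmlxw wxtb gied cklyf qsnr yuveu klgo cnvac obeo
Hunk 3: at line 7 remove [yuveu,klgo] add [gsqy] -> 11 lines: clbdz bue wvq tmlxw wxtb gied cklyf qsnr gsqy cnvac obeo
Hunk 4: at line 4 remove [gied,cklyf] add [xar,nvw] -> 11 lines: clbdz bue wvq tmlxw wxtb xar nvw qsnr gsqy cnvac obeo
Hunk 5: at line 1 remove [bue,wvq] add [xlib,vioc,wdz] -> 12 lines: clbdz xlib vioc wdz tmlxw wxtb xar nvw qsnr gsqy cnvac obeo
Hunk 6: at line 6 remove [xar,nvw,qsnr] add [xbx,xdcy,caet] -> 12 lines: clbdz xlib vioc wdz tmlxw wxtb xbx xdcy caet gsqy cnvac obeo

Answer: clbdz
xlib
vioc
wdz
tmlxw
wxtb
xbx
xdcy
caet
gsqy
cnvac
obeo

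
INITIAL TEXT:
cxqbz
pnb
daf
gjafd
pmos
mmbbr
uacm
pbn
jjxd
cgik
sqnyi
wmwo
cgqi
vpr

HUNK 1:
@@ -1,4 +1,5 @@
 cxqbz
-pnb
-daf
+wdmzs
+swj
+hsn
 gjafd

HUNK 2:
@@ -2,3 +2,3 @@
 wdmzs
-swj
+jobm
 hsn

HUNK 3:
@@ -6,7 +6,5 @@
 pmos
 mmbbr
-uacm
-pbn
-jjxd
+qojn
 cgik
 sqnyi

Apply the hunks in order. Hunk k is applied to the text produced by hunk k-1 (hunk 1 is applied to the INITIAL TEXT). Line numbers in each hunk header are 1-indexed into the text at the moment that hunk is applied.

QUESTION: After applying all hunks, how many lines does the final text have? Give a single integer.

Answer: 13

Derivation:
Hunk 1: at line 1 remove [pnb,daf] add [wdmzs,swj,hsn] -> 15 lines: cxqbz wdmzs swj hsn gjafd pmos mmbbr uacm pbn jjxd cgik sqnyi wmwo cgqi vpr
Hunk 2: at line 2 remove [swj] add [jobm] -> 15 lines: cxqbz wdmzs jobm hsn gjafd pmos mmbbr uacm pbn jjxd cgik sqnyi wmwo cgqi vpr
Hunk 3: at line 6 remove [uacm,pbn,jjxd] add [qojn] -> 13 lines: cxqbz wdmzs jobm hsn gjafd pmos mmbbr qojn cgik sqnyi wmwo cgqi vpr
Final line count: 13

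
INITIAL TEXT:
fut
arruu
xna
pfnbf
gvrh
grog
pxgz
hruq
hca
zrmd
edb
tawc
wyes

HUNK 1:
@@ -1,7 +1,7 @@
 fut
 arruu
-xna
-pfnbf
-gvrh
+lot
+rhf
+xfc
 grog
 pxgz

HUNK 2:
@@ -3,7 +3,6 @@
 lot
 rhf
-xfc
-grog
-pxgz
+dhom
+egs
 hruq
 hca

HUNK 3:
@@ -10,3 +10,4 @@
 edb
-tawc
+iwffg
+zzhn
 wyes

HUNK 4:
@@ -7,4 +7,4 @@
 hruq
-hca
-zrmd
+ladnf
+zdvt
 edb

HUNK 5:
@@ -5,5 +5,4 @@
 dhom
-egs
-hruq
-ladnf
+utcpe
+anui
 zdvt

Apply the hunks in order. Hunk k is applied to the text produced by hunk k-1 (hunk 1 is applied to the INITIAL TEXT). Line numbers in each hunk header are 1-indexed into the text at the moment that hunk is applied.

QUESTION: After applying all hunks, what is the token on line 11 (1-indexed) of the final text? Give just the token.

Hunk 1: at line 1 remove [xna,pfnbf,gvrh] add [lot,rhf,xfc] -> 13 lines: fut arruu lot rhf xfc grog pxgz hruq hca zrmd edb tawc wyes
Hunk 2: at line 3 remove [xfc,grog,pxgz] add [dhom,egs] -> 12 lines: fut arruu lot rhf dhom egs hruq hca zrmd edb tawc wyes
Hunk 3: at line 10 remove [tawc] add [iwffg,zzhn] -> 13 lines: fut arruu lot rhf dhom egs hruq hca zrmd edb iwffg zzhn wyes
Hunk 4: at line 7 remove [hca,zrmd] add [ladnf,zdvt] -> 13 lines: fut arruu lot rhf dhom egs hruq ladnf zdvt edb iwffg zzhn wyes
Hunk 5: at line 5 remove [egs,hruq,ladnf] add [utcpe,anui] -> 12 lines: fut arruu lot rhf dhom utcpe anui zdvt edb iwffg zzhn wyes
Final line 11: zzhn

Answer: zzhn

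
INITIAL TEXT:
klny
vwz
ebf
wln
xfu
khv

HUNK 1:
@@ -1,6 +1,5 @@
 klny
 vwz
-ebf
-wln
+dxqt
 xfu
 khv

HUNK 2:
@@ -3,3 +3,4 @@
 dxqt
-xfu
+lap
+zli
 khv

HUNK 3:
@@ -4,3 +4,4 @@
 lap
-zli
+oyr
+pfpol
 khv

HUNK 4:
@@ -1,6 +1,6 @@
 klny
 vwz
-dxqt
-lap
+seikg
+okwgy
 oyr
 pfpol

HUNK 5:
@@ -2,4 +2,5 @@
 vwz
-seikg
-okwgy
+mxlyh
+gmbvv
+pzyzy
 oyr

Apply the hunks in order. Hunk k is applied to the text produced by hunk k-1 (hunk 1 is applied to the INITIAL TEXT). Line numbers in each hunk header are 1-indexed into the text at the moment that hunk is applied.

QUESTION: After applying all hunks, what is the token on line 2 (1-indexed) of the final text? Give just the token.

Hunk 1: at line 1 remove [ebf,wln] add [dxqt] -> 5 lines: klny vwz dxqt xfu khv
Hunk 2: at line 3 remove [xfu] add [lap,zli] -> 6 lines: klny vwz dxqt lap zli khv
Hunk 3: at line 4 remove [zli] add [oyr,pfpol] -> 7 lines: klny vwz dxqt lap oyr pfpol khv
Hunk 4: at line 1 remove [dxqt,lap] add [seikg,okwgy] -> 7 lines: klny vwz seikg okwgy oyr pfpol khv
Hunk 5: at line 2 remove [seikg,okwgy] add [mxlyh,gmbvv,pzyzy] -> 8 lines: klny vwz mxlyh gmbvv pzyzy oyr pfpol khv
Final line 2: vwz

Answer: vwz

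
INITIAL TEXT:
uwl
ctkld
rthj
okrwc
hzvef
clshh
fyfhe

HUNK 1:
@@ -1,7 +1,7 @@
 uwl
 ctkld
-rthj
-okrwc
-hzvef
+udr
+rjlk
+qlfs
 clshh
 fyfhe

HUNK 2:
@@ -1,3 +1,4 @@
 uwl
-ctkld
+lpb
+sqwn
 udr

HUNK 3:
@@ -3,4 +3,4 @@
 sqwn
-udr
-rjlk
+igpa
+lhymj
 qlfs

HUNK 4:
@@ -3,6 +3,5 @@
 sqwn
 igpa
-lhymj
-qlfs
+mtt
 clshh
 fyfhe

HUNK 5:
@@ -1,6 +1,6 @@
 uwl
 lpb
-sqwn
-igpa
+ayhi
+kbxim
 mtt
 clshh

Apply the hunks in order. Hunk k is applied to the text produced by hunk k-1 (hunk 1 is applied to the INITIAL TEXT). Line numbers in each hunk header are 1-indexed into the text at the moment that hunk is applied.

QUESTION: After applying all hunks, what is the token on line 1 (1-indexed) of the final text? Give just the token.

Hunk 1: at line 1 remove [rthj,okrwc,hzvef] add [udr,rjlk,qlfs] -> 7 lines: uwl ctkld udr rjlk qlfs clshh fyfhe
Hunk 2: at line 1 remove [ctkld] add [lpb,sqwn] -> 8 lines: uwl lpb sqwn udr rjlk qlfs clshh fyfhe
Hunk 3: at line 3 remove [udr,rjlk] add [igpa,lhymj] -> 8 lines: uwl lpb sqwn igpa lhymj qlfs clshh fyfhe
Hunk 4: at line 3 remove [lhymj,qlfs] add [mtt] -> 7 lines: uwl lpb sqwn igpa mtt clshh fyfhe
Hunk 5: at line 1 remove [sqwn,igpa] add [ayhi,kbxim] -> 7 lines: uwl lpb ayhi kbxim mtt clshh fyfhe
Final line 1: uwl

Answer: uwl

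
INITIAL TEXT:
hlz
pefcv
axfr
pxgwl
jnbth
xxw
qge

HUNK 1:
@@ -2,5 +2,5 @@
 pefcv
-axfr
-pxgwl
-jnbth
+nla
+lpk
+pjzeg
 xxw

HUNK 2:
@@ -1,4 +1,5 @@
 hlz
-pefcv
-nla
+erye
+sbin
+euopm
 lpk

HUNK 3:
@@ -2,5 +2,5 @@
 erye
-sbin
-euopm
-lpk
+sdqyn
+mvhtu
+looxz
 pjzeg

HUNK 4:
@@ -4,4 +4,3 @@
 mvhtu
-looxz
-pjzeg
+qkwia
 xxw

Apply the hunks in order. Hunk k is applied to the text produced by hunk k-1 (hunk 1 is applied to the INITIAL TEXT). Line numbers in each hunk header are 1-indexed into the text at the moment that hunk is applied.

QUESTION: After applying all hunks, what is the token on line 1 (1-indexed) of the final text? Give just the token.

Hunk 1: at line 2 remove [axfr,pxgwl,jnbth] add [nla,lpk,pjzeg] -> 7 lines: hlz pefcv nla lpk pjzeg xxw qge
Hunk 2: at line 1 remove [pefcv,nla] add [erye,sbin,euopm] -> 8 lines: hlz erye sbin euopm lpk pjzeg xxw qge
Hunk 3: at line 2 remove [sbin,euopm,lpk] add [sdqyn,mvhtu,looxz] -> 8 lines: hlz erye sdqyn mvhtu looxz pjzeg xxw qge
Hunk 4: at line 4 remove [looxz,pjzeg] add [qkwia] -> 7 lines: hlz erye sdqyn mvhtu qkwia xxw qge
Final line 1: hlz

Answer: hlz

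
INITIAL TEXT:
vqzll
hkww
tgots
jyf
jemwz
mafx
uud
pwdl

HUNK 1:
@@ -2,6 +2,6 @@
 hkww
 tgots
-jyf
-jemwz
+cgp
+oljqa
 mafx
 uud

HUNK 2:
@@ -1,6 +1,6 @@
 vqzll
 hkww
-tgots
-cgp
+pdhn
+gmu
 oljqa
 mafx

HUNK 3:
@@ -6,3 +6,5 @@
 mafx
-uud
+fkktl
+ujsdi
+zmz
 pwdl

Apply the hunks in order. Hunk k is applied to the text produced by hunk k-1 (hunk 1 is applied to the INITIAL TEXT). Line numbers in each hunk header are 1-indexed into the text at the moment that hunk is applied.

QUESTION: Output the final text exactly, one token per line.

Hunk 1: at line 2 remove [jyf,jemwz] add [cgp,oljqa] -> 8 lines: vqzll hkww tgots cgp oljqa mafx uud pwdl
Hunk 2: at line 1 remove [tgots,cgp] add [pdhn,gmu] -> 8 lines: vqzll hkww pdhn gmu oljqa mafx uud pwdl
Hunk 3: at line 6 remove [uud] add [fkktl,ujsdi,zmz] -> 10 lines: vqzll hkww pdhn gmu oljqa mafx fkktl ujsdi zmz pwdl

Answer: vqzll
hkww
pdhn
gmu
oljqa
mafx
fkktl
ujsdi
zmz
pwdl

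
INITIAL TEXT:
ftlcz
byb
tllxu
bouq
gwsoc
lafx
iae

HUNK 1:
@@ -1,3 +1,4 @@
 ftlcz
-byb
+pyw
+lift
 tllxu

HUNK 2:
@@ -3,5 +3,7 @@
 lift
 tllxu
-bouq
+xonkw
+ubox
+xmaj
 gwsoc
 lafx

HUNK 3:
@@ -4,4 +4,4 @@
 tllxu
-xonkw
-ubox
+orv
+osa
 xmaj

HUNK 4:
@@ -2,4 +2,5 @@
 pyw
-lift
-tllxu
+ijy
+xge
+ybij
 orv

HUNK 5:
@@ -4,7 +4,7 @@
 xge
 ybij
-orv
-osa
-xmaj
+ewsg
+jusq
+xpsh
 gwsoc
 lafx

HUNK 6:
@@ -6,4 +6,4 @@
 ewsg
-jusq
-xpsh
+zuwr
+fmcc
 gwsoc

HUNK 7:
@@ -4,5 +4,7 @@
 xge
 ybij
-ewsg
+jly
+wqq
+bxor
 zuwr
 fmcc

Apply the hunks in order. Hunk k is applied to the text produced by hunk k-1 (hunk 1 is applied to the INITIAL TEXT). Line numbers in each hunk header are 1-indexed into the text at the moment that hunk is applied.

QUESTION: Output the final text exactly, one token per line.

Answer: ftlcz
pyw
ijy
xge
ybij
jly
wqq
bxor
zuwr
fmcc
gwsoc
lafx
iae

Derivation:
Hunk 1: at line 1 remove [byb] add [pyw,lift] -> 8 lines: ftlcz pyw lift tllxu bouq gwsoc lafx iae
Hunk 2: at line 3 remove [bouq] add [xonkw,ubox,xmaj] -> 10 lines: ftlcz pyw lift tllxu xonkw ubox xmaj gwsoc lafx iae
Hunk 3: at line 4 remove [xonkw,ubox] add [orv,osa] -> 10 lines: ftlcz pyw lift tllxu orv osa xmaj gwsoc lafx iae
Hunk 4: at line 2 remove [lift,tllxu] add [ijy,xge,ybij] -> 11 lines: ftlcz pyw ijy xge ybij orv osa xmaj gwsoc lafx iae
Hunk 5: at line 4 remove [orv,osa,xmaj] add [ewsg,jusq,xpsh] -> 11 lines: ftlcz pyw ijy xge ybij ewsg jusq xpsh gwsoc lafx iae
Hunk 6: at line 6 remove [jusq,xpsh] add [zuwr,fmcc] -> 11 lines: ftlcz pyw ijy xge ybij ewsg zuwr fmcc gwsoc lafx iae
Hunk 7: at line 4 remove [ewsg] add [jly,wqq,bxor] -> 13 lines: ftlcz pyw ijy xge ybij jly wqq bxor zuwr fmcc gwsoc lafx iae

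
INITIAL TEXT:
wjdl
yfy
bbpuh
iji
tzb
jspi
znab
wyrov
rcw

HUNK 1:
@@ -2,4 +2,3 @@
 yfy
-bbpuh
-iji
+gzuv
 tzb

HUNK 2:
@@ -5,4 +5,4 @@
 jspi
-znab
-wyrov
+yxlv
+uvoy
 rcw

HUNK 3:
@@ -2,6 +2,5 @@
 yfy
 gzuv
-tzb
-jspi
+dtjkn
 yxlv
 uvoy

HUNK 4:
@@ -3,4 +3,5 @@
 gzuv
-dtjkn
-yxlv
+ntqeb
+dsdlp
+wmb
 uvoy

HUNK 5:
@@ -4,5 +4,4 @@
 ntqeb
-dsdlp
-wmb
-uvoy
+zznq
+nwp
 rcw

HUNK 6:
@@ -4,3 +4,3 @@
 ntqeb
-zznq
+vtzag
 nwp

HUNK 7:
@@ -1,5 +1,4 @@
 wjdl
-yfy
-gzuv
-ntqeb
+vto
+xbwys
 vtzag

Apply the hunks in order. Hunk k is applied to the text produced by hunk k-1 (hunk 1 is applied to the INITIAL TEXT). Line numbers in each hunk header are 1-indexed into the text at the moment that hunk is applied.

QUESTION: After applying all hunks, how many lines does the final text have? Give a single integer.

Hunk 1: at line 2 remove [bbpuh,iji] add [gzuv] -> 8 lines: wjdl yfy gzuv tzb jspi znab wyrov rcw
Hunk 2: at line 5 remove [znab,wyrov] add [yxlv,uvoy] -> 8 lines: wjdl yfy gzuv tzb jspi yxlv uvoy rcw
Hunk 3: at line 2 remove [tzb,jspi] add [dtjkn] -> 7 lines: wjdl yfy gzuv dtjkn yxlv uvoy rcw
Hunk 4: at line 3 remove [dtjkn,yxlv] add [ntqeb,dsdlp,wmb] -> 8 lines: wjdl yfy gzuv ntqeb dsdlp wmb uvoy rcw
Hunk 5: at line 4 remove [dsdlp,wmb,uvoy] add [zznq,nwp] -> 7 lines: wjdl yfy gzuv ntqeb zznq nwp rcw
Hunk 6: at line 4 remove [zznq] add [vtzag] -> 7 lines: wjdl yfy gzuv ntqeb vtzag nwp rcw
Hunk 7: at line 1 remove [yfy,gzuv,ntqeb] add [vto,xbwys] -> 6 lines: wjdl vto xbwys vtzag nwp rcw
Final line count: 6

Answer: 6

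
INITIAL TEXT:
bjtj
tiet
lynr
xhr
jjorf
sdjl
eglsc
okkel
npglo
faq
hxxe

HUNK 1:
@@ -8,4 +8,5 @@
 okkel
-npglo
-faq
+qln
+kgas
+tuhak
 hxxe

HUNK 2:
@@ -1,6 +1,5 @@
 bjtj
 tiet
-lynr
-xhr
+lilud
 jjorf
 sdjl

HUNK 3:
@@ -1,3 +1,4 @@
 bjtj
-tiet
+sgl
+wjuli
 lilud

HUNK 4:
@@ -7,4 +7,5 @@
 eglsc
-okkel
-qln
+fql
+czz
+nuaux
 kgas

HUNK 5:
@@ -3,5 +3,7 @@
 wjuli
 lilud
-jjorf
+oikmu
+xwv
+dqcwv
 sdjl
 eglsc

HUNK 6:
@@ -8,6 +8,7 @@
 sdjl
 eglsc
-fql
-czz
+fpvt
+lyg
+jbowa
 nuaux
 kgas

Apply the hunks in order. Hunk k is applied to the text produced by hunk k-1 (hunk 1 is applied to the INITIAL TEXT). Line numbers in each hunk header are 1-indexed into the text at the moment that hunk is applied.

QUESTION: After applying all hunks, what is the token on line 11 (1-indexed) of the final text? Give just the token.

Answer: lyg

Derivation:
Hunk 1: at line 8 remove [npglo,faq] add [qln,kgas,tuhak] -> 12 lines: bjtj tiet lynr xhr jjorf sdjl eglsc okkel qln kgas tuhak hxxe
Hunk 2: at line 1 remove [lynr,xhr] add [lilud] -> 11 lines: bjtj tiet lilud jjorf sdjl eglsc okkel qln kgas tuhak hxxe
Hunk 3: at line 1 remove [tiet] add [sgl,wjuli] -> 12 lines: bjtj sgl wjuli lilud jjorf sdjl eglsc okkel qln kgas tuhak hxxe
Hunk 4: at line 7 remove [okkel,qln] add [fql,czz,nuaux] -> 13 lines: bjtj sgl wjuli lilud jjorf sdjl eglsc fql czz nuaux kgas tuhak hxxe
Hunk 5: at line 3 remove [jjorf] add [oikmu,xwv,dqcwv] -> 15 lines: bjtj sgl wjuli lilud oikmu xwv dqcwv sdjl eglsc fql czz nuaux kgas tuhak hxxe
Hunk 6: at line 8 remove [fql,czz] add [fpvt,lyg,jbowa] -> 16 lines: bjtj sgl wjuli lilud oikmu xwv dqcwv sdjl eglsc fpvt lyg jbowa nuaux kgas tuhak hxxe
Final line 11: lyg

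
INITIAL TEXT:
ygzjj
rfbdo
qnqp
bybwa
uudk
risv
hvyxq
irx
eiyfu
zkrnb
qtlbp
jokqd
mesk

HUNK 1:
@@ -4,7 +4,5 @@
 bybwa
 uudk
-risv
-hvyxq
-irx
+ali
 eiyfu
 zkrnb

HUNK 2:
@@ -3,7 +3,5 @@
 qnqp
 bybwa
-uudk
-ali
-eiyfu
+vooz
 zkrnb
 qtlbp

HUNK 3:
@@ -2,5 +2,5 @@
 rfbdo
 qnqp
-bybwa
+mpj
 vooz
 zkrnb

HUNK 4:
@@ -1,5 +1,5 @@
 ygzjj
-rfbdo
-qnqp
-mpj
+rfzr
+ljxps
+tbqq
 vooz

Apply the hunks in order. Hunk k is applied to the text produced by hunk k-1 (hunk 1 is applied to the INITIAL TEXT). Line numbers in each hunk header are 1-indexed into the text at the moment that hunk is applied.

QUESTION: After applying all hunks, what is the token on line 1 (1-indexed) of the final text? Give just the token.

Answer: ygzjj

Derivation:
Hunk 1: at line 4 remove [risv,hvyxq,irx] add [ali] -> 11 lines: ygzjj rfbdo qnqp bybwa uudk ali eiyfu zkrnb qtlbp jokqd mesk
Hunk 2: at line 3 remove [uudk,ali,eiyfu] add [vooz] -> 9 lines: ygzjj rfbdo qnqp bybwa vooz zkrnb qtlbp jokqd mesk
Hunk 3: at line 2 remove [bybwa] add [mpj] -> 9 lines: ygzjj rfbdo qnqp mpj vooz zkrnb qtlbp jokqd mesk
Hunk 4: at line 1 remove [rfbdo,qnqp,mpj] add [rfzr,ljxps,tbqq] -> 9 lines: ygzjj rfzr ljxps tbqq vooz zkrnb qtlbp jokqd mesk
Final line 1: ygzjj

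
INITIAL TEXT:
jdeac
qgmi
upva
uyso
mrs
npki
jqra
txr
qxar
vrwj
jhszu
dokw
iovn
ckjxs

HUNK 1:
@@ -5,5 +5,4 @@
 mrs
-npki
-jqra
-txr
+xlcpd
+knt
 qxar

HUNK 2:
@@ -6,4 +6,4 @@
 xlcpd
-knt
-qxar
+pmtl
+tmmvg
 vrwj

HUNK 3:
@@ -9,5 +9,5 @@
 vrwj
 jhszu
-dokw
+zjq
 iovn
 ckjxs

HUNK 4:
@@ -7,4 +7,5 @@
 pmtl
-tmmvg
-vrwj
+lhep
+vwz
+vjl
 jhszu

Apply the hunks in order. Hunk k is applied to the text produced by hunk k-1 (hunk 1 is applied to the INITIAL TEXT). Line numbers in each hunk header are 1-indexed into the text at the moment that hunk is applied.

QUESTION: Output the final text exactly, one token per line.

Answer: jdeac
qgmi
upva
uyso
mrs
xlcpd
pmtl
lhep
vwz
vjl
jhszu
zjq
iovn
ckjxs

Derivation:
Hunk 1: at line 5 remove [npki,jqra,txr] add [xlcpd,knt] -> 13 lines: jdeac qgmi upva uyso mrs xlcpd knt qxar vrwj jhszu dokw iovn ckjxs
Hunk 2: at line 6 remove [knt,qxar] add [pmtl,tmmvg] -> 13 lines: jdeac qgmi upva uyso mrs xlcpd pmtl tmmvg vrwj jhszu dokw iovn ckjxs
Hunk 3: at line 9 remove [dokw] add [zjq] -> 13 lines: jdeac qgmi upva uyso mrs xlcpd pmtl tmmvg vrwj jhszu zjq iovn ckjxs
Hunk 4: at line 7 remove [tmmvg,vrwj] add [lhep,vwz,vjl] -> 14 lines: jdeac qgmi upva uyso mrs xlcpd pmtl lhep vwz vjl jhszu zjq iovn ckjxs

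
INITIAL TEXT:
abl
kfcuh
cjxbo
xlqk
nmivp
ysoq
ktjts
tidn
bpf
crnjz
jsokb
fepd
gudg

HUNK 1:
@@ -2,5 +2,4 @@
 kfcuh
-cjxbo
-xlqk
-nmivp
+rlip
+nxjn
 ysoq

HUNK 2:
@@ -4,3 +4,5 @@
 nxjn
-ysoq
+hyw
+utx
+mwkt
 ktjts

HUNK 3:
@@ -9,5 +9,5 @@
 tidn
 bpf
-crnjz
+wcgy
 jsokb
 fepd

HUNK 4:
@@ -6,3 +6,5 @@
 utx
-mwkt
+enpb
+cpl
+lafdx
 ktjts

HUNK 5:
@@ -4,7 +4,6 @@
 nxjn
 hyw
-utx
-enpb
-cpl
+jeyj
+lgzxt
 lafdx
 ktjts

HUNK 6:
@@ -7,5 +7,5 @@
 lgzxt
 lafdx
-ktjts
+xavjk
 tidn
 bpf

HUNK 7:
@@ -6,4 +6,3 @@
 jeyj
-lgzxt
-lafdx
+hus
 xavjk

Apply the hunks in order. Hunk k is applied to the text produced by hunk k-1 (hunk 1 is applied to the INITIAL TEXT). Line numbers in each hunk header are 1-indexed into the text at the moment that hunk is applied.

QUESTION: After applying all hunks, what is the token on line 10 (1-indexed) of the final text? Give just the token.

Answer: bpf

Derivation:
Hunk 1: at line 2 remove [cjxbo,xlqk,nmivp] add [rlip,nxjn] -> 12 lines: abl kfcuh rlip nxjn ysoq ktjts tidn bpf crnjz jsokb fepd gudg
Hunk 2: at line 4 remove [ysoq] add [hyw,utx,mwkt] -> 14 lines: abl kfcuh rlip nxjn hyw utx mwkt ktjts tidn bpf crnjz jsokb fepd gudg
Hunk 3: at line 9 remove [crnjz] add [wcgy] -> 14 lines: abl kfcuh rlip nxjn hyw utx mwkt ktjts tidn bpf wcgy jsokb fepd gudg
Hunk 4: at line 6 remove [mwkt] add [enpb,cpl,lafdx] -> 16 lines: abl kfcuh rlip nxjn hyw utx enpb cpl lafdx ktjts tidn bpf wcgy jsokb fepd gudg
Hunk 5: at line 4 remove [utx,enpb,cpl] add [jeyj,lgzxt] -> 15 lines: abl kfcuh rlip nxjn hyw jeyj lgzxt lafdx ktjts tidn bpf wcgy jsokb fepd gudg
Hunk 6: at line 7 remove [ktjts] add [xavjk] -> 15 lines: abl kfcuh rlip nxjn hyw jeyj lgzxt lafdx xavjk tidn bpf wcgy jsokb fepd gudg
Hunk 7: at line 6 remove [lgzxt,lafdx] add [hus] -> 14 lines: abl kfcuh rlip nxjn hyw jeyj hus xavjk tidn bpf wcgy jsokb fepd gudg
Final line 10: bpf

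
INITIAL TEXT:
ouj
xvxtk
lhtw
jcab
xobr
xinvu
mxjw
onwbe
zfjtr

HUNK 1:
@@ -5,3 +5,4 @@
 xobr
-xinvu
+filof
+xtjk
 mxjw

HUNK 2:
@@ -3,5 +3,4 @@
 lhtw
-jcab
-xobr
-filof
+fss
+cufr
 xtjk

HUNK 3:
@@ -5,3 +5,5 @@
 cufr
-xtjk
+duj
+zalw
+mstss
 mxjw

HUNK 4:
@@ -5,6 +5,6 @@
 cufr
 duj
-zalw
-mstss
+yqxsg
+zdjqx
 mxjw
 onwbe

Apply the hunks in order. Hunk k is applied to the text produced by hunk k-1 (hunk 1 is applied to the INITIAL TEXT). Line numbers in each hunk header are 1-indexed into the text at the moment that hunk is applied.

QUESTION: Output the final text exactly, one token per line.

Answer: ouj
xvxtk
lhtw
fss
cufr
duj
yqxsg
zdjqx
mxjw
onwbe
zfjtr

Derivation:
Hunk 1: at line 5 remove [xinvu] add [filof,xtjk] -> 10 lines: ouj xvxtk lhtw jcab xobr filof xtjk mxjw onwbe zfjtr
Hunk 2: at line 3 remove [jcab,xobr,filof] add [fss,cufr] -> 9 lines: ouj xvxtk lhtw fss cufr xtjk mxjw onwbe zfjtr
Hunk 3: at line 5 remove [xtjk] add [duj,zalw,mstss] -> 11 lines: ouj xvxtk lhtw fss cufr duj zalw mstss mxjw onwbe zfjtr
Hunk 4: at line 5 remove [zalw,mstss] add [yqxsg,zdjqx] -> 11 lines: ouj xvxtk lhtw fss cufr duj yqxsg zdjqx mxjw onwbe zfjtr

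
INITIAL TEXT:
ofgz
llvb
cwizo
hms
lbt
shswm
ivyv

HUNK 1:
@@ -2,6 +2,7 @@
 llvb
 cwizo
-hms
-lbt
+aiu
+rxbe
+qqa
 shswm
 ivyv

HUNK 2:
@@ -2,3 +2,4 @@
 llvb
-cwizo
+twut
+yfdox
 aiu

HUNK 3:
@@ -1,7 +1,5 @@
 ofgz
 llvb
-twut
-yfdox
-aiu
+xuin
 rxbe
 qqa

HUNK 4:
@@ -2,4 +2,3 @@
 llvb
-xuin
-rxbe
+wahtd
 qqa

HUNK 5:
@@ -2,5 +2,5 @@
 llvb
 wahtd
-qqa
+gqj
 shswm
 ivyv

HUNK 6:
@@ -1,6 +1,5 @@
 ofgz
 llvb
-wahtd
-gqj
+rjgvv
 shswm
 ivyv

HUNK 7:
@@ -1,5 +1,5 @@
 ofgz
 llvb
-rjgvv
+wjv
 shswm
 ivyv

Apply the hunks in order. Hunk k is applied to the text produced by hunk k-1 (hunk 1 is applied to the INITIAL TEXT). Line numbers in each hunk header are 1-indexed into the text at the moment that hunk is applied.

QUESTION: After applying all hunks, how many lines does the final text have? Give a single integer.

Hunk 1: at line 2 remove [hms,lbt] add [aiu,rxbe,qqa] -> 8 lines: ofgz llvb cwizo aiu rxbe qqa shswm ivyv
Hunk 2: at line 2 remove [cwizo] add [twut,yfdox] -> 9 lines: ofgz llvb twut yfdox aiu rxbe qqa shswm ivyv
Hunk 3: at line 1 remove [twut,yfdox,aiu] add [xuin] -> 7 lines: ofgz llvb xuin rxbe qqa shswm ivyv
Hunk 4: at line 2 remove [xuin,rxbe] add [wahtd] -> 6 lines: ofgz llvb wahtd qqa shswm ivyv
Hunk 5: at line 2 remove [qqa] add [gqj] -> 6 lines: ofgz llvb wahtd gqj shswm ivyv
Hunk 6: at line 1 remove [wahtd,gqj] add [rjgvv] -> 5 lines: ofgz llvb rjgvv shswm ivyv
Hunk 7: at line 1 remove [rjgvv] add [wjv] -> 5 lines: ofgz llvb wjv shswm ivyv
Final line count: 5

Answer: 5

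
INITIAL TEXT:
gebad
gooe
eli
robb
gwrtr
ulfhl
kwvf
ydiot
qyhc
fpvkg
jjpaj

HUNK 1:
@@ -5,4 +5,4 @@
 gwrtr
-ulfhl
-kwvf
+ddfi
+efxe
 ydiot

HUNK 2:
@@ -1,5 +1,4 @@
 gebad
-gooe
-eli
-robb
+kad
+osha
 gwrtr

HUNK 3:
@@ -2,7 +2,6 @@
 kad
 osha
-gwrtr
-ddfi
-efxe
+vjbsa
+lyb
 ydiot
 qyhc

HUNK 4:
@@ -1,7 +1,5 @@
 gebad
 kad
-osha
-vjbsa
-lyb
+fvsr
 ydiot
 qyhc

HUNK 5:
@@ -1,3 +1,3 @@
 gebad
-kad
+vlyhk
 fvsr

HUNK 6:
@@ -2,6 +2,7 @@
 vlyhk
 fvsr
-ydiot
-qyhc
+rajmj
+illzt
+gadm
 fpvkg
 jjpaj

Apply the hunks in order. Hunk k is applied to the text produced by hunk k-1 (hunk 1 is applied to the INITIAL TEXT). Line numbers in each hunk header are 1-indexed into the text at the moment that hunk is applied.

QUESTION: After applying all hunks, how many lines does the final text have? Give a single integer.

Hunk 1: at line 5 remove [ulfhl,kwvf] add [ddfi,efxe] -> 11 lines: gebad gooe eli robb gwrtr ddfi efxe ydiot qyhc fpvkg jjpaj
Hunk 2: at line 1 remove [gooe,eli,robb] add [kad,osha] -> 10 lines: gebad kad osha gwrtr ddfi efxe ydiot qyhc fpvkg jjpaj
Hunk 3: at line 2 remove [gwrtr,ddfi,efxe] add [vjbsa,lyb] -> 9 lines: gebad kad osha vjbsa lyb ydiot qyhc fpvkg jjpaj
Hunk 4: at line 1 remove [osha,vjbsa,lyb] add [fvsr] -> 7 lines: gebad kad fvsr ydiot qyhc fpvkg jjpaj
Hunk 5: at line 1 remove [kad] add [vlyhk] -> 7 lines: gebad vlyhk fvsr ydiot qyhc fpvkg jjpaj
Hunk 6: at line 2 remove [ydiot,qyhc] add [rajmj,illzt,gadm] -> 8 lines: gebad vlyhk fvsr rajmj illzt gadm fpvkg jjpaj
Final line count: 8

Answer: 8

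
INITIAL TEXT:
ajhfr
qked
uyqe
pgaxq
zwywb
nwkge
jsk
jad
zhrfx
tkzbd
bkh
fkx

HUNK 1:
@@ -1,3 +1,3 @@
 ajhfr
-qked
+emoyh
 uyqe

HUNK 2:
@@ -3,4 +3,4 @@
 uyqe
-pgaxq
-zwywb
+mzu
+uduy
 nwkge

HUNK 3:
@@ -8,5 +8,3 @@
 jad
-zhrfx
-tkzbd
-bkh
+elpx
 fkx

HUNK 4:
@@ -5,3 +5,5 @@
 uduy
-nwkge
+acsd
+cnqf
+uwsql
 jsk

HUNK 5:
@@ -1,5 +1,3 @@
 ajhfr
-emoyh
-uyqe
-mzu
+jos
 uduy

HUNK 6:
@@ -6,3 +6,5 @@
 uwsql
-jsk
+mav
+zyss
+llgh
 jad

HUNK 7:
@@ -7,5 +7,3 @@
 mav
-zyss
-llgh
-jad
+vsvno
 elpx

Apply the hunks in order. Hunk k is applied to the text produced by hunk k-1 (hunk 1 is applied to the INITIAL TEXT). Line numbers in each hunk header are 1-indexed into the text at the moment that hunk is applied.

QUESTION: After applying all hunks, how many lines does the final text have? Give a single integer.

Answer: 10

Derivation:
Hunk 1: at line 1 remove [qked] add [emoyh] -> 12 lines: ajhfr emoyh uyqe pgaxq zwywb nwkge jsk jad zhrfx tkzbd bkh fkx
Hunk 2: at line 3 remove [pgaxq,zwywb] add [mzu,uduy] -> 12 lines: ajhfr emoyh uyqe mzu uduy nwkge jsk jad zhrfx tkzbd bkh fkx
Hunk 3: at line 8 remove [zhrfx,tkzbd,bkh] add [elpx] -> 10 lines: ajhfr emoyh uyqe mzu uduy nwkge jsk jad elpx fkx
Hunk 4: at line 5 remove [nwkge] add [acsd,cnqf,uwsql] -> 12 lines: ajhfr emoyh uyqe mzu uduy acsd cnqf uwsql jsk jad elpx fkx
Hunk 5: at line 1 remove [emoyh,uyqe,mzu] add [jos] -> 10 lines: ajhfr jos uduy acsd cnqf uwsql jsk jad elpx fkx
Hunk 6: at line 6 remove [jsk] add [mav,zyss,llgh] -> 12 lines: ajhfr jos uduy acsd cnqf uwsql mav zyss llgh jad elpx fkx
Hunk 7: at line 7 remove [zyss,llgh,jad] add [vsvno] -> 10 lines: ajhfr jos uduy acsd cnqf uwsql mav vsvno elpx fkx
Final line count: 10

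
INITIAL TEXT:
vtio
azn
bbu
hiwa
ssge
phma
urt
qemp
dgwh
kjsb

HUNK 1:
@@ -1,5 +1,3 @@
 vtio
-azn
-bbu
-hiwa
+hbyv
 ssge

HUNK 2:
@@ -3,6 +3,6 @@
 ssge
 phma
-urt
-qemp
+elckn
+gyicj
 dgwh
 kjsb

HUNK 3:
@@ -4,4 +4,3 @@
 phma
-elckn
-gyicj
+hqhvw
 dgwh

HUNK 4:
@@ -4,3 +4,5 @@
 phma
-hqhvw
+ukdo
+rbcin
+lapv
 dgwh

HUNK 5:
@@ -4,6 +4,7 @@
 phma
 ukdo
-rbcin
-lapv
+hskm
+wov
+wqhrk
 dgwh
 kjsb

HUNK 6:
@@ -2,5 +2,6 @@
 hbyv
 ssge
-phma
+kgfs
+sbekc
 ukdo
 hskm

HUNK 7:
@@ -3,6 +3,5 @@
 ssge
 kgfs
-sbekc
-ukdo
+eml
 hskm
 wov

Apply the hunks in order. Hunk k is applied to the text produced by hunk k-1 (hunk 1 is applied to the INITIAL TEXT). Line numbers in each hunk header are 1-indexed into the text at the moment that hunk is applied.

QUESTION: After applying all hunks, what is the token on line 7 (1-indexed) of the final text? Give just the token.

Answer: wov

Derivation:
Hunk 1: at line 1 remove [azn,bbu,hiwa] add [hbyv] -> 8 lines: vtio hbyv ssge phma urt qemp dgwh kjsb
Hunk 2: at line 3 remove [urt,qemp] add [elckn,gyicj] -> 8 lines: vtio hbyv ssge phma elckn gyicj dgwh kjsb
Hunk 3: at line 4 remove [elckn,gyicj] add [hqhvw] -> 7 lines: vtio hbyv ssge phma hqhvw dgwh kjsb
Hunk 4: at line 4 remove [hqhvw] add [ukdo,rbcin,lapv] -> 9 lines: vtio hbyv ssge phma ukdo rbcin lapv dgwh kjsb
Hunk 5: at line 4 remove [rbcin,lapv] add [hskm,wov,wqhrk] -> 10 lines: vtio hbyv ssge phma ukdo hskm wov wqhrk dgwh kjsb
Hunk 6: at line 2 remove [phma] add [kgfs,sbekc] -> 11 lines: vtio hbyv ssge kgfs sbekc ukdo hskm wov wqhrk dgwh kjsb
Hunk 7: at line 3 remove [sbekc,ukdo] add [eml] -> 10 lines: vtio hbyv ssge kgfs eml hskm wov wqhrk dgwh kjsb
Final line 7: wov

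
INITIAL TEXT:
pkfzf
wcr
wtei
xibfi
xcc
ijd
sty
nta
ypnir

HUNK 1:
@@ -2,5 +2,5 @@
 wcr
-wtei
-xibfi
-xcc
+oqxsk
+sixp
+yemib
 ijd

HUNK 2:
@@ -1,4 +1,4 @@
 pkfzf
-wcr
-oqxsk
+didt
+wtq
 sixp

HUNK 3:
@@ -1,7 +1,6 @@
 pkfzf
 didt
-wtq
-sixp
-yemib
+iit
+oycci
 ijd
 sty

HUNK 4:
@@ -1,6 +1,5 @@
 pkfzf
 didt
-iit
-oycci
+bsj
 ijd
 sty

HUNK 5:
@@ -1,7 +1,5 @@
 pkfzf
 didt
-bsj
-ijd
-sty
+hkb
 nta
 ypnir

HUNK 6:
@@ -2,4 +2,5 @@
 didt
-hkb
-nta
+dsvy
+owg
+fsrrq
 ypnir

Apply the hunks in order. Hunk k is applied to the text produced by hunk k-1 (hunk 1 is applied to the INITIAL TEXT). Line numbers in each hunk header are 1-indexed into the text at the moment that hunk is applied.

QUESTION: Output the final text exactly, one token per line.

Answer: pkfzf
didt
dsvy
owg
fsrrq
ypnir

Derivation:
Hunk 1: at line 2 remove [wtei,xibfi,xcc] add [oqxsk,sixp,yemib] -> 9 lines: pkfzf wcr oqxsk sixp yemib ijd sty nta ypnir
Hunk 2: at line 1 remove [wcr,oqxsk] add [didt,wtq] -> 9 lines: pkfzf didt wtq sixp yemib ijd sty nta ypnir
Hunk 3: at line 1 remove [wtq,sixp,yemib] add [iit,oycci] -> 8 lines: pkfzf didt iit oycci ijd sty nta ypnir
Hunk 4: at line 1 remove [iit,oycci] add [bsj] -> 7 lines: pkfzf didt bsj ijd sty nta ypnir
Hunk 5: at line 1 remove [bsj,ijd,sty] add [hkb] -> 5 lines: pkfzf didt hkb nta ypnir
Hunk 6: at line 2 remove [hkb,nta] add [dsvy,owg,fsrrq] -> 6 lines: pkfzf didt dsvy owg fsrrq ypnir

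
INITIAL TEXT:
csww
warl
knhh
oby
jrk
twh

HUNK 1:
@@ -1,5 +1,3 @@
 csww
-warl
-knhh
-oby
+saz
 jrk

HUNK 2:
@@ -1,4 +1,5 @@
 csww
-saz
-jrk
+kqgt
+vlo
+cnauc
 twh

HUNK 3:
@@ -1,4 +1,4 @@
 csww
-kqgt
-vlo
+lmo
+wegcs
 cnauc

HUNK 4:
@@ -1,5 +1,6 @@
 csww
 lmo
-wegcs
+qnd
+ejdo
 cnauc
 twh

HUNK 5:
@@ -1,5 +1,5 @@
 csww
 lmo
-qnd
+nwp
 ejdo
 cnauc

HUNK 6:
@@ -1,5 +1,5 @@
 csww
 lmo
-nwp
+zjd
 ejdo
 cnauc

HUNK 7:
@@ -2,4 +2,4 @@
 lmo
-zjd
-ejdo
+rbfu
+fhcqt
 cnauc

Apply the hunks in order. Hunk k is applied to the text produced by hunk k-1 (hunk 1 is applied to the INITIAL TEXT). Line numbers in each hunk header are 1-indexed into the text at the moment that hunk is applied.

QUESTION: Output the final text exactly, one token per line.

Hunk 1: at line 1 remove [warl,knhh,oby] add [saz] -> 4 lines: csww saz jrk twh
Hunk 2: at line 1 remove [saz,jrk] add [kqgt,vlo,cnauc] -> 5 lines: csww kqgt vlo cnauc twh
Hunk 3: at line 1 remove [kqgt,vlo] add [lmo,wegcs] -> 5 lines: csww lmo wegcs cnauc twh
Hunk 4: at line 1 remove [wegcs] add [qnd,ejdo] -> 6 lines: csww lmo qnd ejdo cnauc twh
Hunk 5: at line 1 remove [qnd] add [nwp] -> 6 lines: csww lmo nwp ejdo cnauc twh
Hunk 6: at line 1 remove [nwp] add [zjd] -> 6 lines: csww lmo zjd ejdo cnauc twh
Hunk 7: at line 2 remove [zjd,ejdo] add [rbfu,fhcqt] -> 6 lines: csww lmo rbfu fhcqt cnauc twh

Answer: csww
lmo
rbfu
fhcqt
cnauc
twh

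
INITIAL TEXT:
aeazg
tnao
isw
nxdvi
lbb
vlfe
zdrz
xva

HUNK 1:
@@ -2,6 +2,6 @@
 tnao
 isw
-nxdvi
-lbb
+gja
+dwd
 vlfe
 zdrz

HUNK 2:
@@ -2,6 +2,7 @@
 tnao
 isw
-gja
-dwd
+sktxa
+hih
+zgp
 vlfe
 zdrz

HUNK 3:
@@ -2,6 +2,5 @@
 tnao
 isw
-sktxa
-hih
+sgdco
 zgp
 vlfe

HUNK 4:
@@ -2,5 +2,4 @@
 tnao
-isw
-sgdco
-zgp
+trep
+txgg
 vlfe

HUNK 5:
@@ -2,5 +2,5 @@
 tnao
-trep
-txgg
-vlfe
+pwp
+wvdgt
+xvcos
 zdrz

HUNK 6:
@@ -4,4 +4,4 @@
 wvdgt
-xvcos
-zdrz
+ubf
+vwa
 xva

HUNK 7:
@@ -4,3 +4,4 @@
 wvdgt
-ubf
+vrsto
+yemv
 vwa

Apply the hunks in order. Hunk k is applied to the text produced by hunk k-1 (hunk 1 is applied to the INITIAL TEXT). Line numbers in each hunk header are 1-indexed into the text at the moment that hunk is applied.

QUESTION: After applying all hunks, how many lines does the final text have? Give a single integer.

Hunk 1: at line 2 remove [nxdvi,lbb] add [gja,dwd] -> 8 lines: aeazg tnao isw gja dwd vlfe zdrz xva
Hunk 2: at line 2 remove [gja,dwd] add [sktxa,hih,zgp] -> 9 lines: aeazg tnao isw sktxa hih zgp vlfe zdrz xva
Hunk 3: at line 2 remove [sktxa,hih] add [sgdco] -> 8 lines: aeazg tnao isw sgdco zgp vlfe zdrz xva
Hunk 4: at line 2 remove [isw,sgdco,zgp] add [trep,txgg] -> 7 lines: aeazg tnao trep txgg vlfe zdrz xva
Hunk 5: at line 2 remove [trep,txgg,vlfe] add [pwp,wvdgt,xvcos] -> 7 lines: aeazg tnao pwp wvdgt xvcos zdrz xva
Hunk 6: at line 4 remove [xvcos,zdrz] add [ubf,vwa] -> 7 lines: aeazg tnao pwp wvdgt ubf vwa xva
Hunk 7: at line 4 remove [ubf] add [vrsto,yemv] -> 8 lines: aeazg tnao pwp wvdgt vrsto yemv vwa xva
Final line count: 8

Answer: 8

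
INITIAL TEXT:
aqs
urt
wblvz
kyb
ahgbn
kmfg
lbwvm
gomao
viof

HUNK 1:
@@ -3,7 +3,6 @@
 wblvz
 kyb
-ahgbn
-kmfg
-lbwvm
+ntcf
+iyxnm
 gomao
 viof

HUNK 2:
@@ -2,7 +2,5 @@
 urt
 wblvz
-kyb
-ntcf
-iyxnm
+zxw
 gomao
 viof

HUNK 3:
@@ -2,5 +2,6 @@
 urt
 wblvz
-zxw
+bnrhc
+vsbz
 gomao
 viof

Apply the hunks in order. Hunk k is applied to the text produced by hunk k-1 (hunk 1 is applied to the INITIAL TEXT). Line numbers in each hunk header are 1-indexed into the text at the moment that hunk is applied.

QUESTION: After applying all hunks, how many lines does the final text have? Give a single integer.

Answer: 7

Derivation:
Hunk 1: at line 3 remove [ahgbn,kmfg,lbwvm] add [ntcf,iyxnm] -> 8 lines: aqs urt wblvz kyb ntcf iyxnm gomao viof
Hunk 2: at line 2 remove [kyb,ntcf,iyxnm] add [zxw] -> 6 lines: aqs urt wblvz zxw gomao viof
Hunk 3: at line 2 remove [zxw] add [bnrhc,vsbz] -> 7 lines: aqs urt wblvz bnrhc vsbz gomao viof
Final line count: 7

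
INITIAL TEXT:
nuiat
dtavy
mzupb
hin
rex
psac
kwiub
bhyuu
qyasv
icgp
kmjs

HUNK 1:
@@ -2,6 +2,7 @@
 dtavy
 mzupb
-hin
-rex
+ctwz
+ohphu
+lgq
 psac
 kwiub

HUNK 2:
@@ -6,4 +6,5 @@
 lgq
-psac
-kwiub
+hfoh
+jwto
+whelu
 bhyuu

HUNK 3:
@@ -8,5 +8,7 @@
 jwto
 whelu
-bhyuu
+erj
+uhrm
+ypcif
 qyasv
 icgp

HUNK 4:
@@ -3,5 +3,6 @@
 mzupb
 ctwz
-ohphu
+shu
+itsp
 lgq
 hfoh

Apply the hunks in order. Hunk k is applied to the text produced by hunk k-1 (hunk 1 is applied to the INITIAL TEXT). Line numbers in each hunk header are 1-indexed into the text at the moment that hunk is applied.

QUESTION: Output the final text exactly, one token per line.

Hunk 1: at line 2 remove [hin,rex] add [ctwz,ohphu,lgq] -> 12 lines: nuiat dtavy mzupb ctwz ohphu lgq psac kwiub bhyuu qyasv icgp kmjs
Hunk 2: at line 6 remove [psac,kwiub] add [hfoh,jwto,whelu] -> 13 lines: nuiat dtavy mzupb ctwz ohphu lgq hfoh jwto whelu bhyuu qyasv icgp kmjs
Hunk 3: at line 8 remove [bhyuu] add [erj,uhrm,ypcif] -> 15 lines: nuiat dtavy mzupb ctwz ohphu lgq hfoh jwto whelu erj uhrm ypcif qyasv icgp kmjs
Hunk 4: at line 3 remove [ohphu] add [shu,itsp] -> 16 lines: nuiat dtavy mzupb ctwz shu itsp lgq hfoh jwto whelu erj uhrm ypcif qyasv icgp kmjs

Answer: nuiat
dtavy
mzupb
ctwz
shu
itsp
lgq
hfoh
jwto
whelu
erj
uhrm
ypcif
qyasv
icgp
kmjs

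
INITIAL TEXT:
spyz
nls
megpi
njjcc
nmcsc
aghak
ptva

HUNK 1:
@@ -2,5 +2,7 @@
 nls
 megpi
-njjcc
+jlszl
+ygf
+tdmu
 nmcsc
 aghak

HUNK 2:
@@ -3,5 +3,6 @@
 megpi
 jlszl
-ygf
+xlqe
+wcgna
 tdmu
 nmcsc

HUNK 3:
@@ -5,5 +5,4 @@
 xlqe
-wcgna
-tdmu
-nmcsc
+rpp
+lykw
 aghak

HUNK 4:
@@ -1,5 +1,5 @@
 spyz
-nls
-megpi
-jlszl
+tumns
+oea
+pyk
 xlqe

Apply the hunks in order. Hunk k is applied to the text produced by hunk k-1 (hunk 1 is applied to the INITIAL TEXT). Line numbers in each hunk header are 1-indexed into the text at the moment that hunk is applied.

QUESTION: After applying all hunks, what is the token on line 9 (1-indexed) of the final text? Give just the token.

Answer: ptva

Derivation:
Hunk 1: at line 2 remove [njjcc] add [jlszl,ygf,tdmu] -> 9 lines: spyz nls megpi jlszl ygf tdmu nmcsc aghak ptva
Hunk 2: at line 3 remove [ygf] add [xlqe,wcgna] -> 10 lines: spyz nls megpi jlszl xlqe wcgna tdmu nmcsc aghak ptva
Hunk 3: at line 5 remove [wcgna,tdmu,nmcsc] add [rpp,lykw] -> 9 lines: spyz nls megpi jlszl xlqe rpp lykw aghak ptva
Hunk 4: at line 1 remove [nls,megpi,jlszl] add [tumns,oea,pyk] -> 9 lines: spyz tumns oea pyk xlqe rpp lykw aghak ptva
Final line 9: ptva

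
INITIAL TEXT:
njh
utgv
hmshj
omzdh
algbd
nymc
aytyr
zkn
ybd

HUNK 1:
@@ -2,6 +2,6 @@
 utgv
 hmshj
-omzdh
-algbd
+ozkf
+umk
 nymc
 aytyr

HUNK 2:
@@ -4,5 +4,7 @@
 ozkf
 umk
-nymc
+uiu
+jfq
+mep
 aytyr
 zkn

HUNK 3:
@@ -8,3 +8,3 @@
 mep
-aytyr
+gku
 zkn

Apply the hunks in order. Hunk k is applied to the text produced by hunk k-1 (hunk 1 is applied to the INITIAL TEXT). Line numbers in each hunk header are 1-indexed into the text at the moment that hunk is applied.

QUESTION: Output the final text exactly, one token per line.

Hunk 1: at line 2 remove [omzdh,algbd] add [ozkf,umk] -> 9 lines: njh utgv hmshj ozkf umk nymc aytyr zkn ybd
Hunk 2: at line 4 remove [nymc] add [uiu,jfq,mep] -> 11 lines: njh utgv hmshj ozkf umk uiu jfq mep aytyr zkn ybd
Hunk 3: at line 8 remove [aytyr] add [gku] -> 11 lines: njh utgv hmshj ozkf umk uiu jfq mep gku zkn ybd

Answer: njh
utgv
hmshj
ozkf
umk
uiu
jfq
mep
gku
zkn
ybd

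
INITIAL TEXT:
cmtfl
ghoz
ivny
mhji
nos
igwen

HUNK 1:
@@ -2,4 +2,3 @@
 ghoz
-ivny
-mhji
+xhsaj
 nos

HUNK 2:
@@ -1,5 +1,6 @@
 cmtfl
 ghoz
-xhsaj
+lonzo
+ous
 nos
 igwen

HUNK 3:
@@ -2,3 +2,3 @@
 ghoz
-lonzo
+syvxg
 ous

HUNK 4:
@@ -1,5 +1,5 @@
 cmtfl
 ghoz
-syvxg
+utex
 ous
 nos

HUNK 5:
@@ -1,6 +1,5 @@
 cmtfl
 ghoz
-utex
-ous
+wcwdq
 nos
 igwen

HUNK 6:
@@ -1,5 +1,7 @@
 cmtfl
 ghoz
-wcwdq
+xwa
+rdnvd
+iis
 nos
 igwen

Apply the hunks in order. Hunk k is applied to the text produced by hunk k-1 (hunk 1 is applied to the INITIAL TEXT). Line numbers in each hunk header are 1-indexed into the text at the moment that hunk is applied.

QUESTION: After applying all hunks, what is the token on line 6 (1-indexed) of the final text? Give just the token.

Answer: nos

Derivation:
Hunk 1: at line 2 remove [ivny,mhji] add [xhsaj] -> 5 lines: cmtfl ghoz xhsaj nos igwen
Hunk 2: at line 1 remove [xhsaj] add [lonzo,ous] -> 6 lines: cmtfl ghoz lonzo ous nos igwen
Hunk 3: at line 2 remove [lonzo] add [syvxg] -> 6 lines: cmtfl ghoz syvxg ous nos igwen
Hunk 4: at line 1 remove [syvxg] add [utex] -> 6 lines: cmtfl ghoz utex ous nos igwen
Hunk 5: at line 1 remove [utex,ous] add [wcwdq] -> 5 lines: cmtfl ghoz wcwdq nos igwen
Hunk 6: at line 1 remove [wcwdq] add [xwa,rdnvd,iis] -> 7 lines: cmtfl ghoz xwa rdnvd iis nos igwen
Final line 6: nos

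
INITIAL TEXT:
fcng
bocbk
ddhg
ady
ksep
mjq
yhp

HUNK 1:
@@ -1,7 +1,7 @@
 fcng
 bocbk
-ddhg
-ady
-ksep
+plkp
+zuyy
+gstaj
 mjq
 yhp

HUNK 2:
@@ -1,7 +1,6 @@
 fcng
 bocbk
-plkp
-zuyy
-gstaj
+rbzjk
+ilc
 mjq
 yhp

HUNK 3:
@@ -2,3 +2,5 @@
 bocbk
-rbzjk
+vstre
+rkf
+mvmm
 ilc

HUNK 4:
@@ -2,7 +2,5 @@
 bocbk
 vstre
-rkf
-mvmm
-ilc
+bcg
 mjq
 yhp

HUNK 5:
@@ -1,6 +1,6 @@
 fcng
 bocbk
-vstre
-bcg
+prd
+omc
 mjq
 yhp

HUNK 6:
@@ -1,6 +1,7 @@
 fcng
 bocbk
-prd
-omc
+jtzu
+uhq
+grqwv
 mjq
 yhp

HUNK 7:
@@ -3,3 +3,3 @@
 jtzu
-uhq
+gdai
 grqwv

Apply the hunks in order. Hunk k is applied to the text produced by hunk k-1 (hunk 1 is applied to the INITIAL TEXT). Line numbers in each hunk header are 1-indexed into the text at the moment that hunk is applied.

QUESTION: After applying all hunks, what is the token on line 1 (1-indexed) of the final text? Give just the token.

Hunk 1: at line 1 remove [ddhg,ady,ksep] add [plkp,zuyy,gstaj] -> 7 lines: fcng bocbk plkp zuyy gstaj mjq yhp
Hunk 2: at line 1 remove [plkp,zuyy,gstaj] add [rbzjk,ilc] -> 6 lines: fcng bocbk rbzjk ilc mjq yhp
Hunk 3: at line 2 remove [rbzjk] add [vstre,rkf,mvmm] -> 8 lines: fcng bocbk vstre rkf mvmm ilc mjq yhp
Hunk 4: at line 2 remove [rkf,mvmm,ilc] add [bcg] -> 6 lines: fcng bocbk vstre bcg mjq yhp
Hunk 5: at line 1 remove [vstre,bcg] add [prd,omc] -> 6 lines: fcng bocbk prd omc mjq yhp
Hunk 6: at line 1 remove [prd,omc] add [jtzu,uhq,grqwv] -> 7 lines: fcng bocbk jtzu uhq grqwv mjq yhp
Hunk 7: at line 3 remove [uhq] add [gdai] -> 7 lines: fcng bocbk jtzu gdai grqwv mjq yhp
Final line 1: fcng

Answer: fcng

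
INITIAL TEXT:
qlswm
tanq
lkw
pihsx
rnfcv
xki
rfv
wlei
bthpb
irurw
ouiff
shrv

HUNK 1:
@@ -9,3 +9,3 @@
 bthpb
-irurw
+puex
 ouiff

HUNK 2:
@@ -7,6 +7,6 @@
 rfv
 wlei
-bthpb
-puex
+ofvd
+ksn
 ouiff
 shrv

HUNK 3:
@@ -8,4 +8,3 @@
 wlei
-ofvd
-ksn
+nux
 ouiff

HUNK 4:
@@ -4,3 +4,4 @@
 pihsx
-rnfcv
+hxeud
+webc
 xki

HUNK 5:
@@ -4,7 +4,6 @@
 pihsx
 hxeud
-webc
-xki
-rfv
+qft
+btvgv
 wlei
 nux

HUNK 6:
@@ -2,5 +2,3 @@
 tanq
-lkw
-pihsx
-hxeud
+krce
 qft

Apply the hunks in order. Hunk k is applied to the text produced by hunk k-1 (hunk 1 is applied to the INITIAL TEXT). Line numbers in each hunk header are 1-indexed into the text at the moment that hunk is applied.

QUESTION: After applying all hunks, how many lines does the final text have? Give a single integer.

Hunk 1: at line 9 remove [irurw] add [puex] -> 12 lines: qlswm tanq lkw pihsx rnfcv xki rfv wlei bthpb puex ouiff shrv
Hunk 2: at line 7 remove [bthpb,puex] add [ofvd,ksn] -> 12 lines: qlswm tanq lkw pihsx rnfcv xki rfv wlei ofvd ksn ouiff shrv
Hunk 3: at line 8 remove [ofvd,ksn] add [nux] -> 11 lines: qlswm tanq lkw pihsx rnfcv xki rfv wlei nux ouiff shrv
Hunk 4: at line 4 remove [rnfcv] add [hxeud,webc] -> 12 lines: qlswm tanq lkw pihsx hxeud webc xki rfv wlei nux ouiff shrv
Hunk 5: at line 4 remove [webc,xki,rfv] add [qft,btvgv] -> 11 lines: qlswm tanq lkw pihsx hxeud qft btvgv wlei nux ouiff shrv
Hunk 6: at line 2 remove [lkw,pihsx,hxeud] add [krce] -> 9 lines: qlswm tanq krce qft btvgv wlei nux ouiff shrv
Final line count: 9

Answer: 9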